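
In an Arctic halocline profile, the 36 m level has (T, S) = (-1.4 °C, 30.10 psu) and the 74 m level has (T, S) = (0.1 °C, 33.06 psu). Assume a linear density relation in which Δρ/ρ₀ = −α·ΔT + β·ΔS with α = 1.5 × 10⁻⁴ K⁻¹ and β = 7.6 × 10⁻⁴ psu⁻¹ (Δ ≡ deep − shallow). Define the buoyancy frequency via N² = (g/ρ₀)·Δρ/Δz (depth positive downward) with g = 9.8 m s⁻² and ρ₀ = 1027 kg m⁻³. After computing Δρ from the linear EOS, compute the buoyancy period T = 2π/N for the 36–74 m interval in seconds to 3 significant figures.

ΔT = +1.5 K, ΔS = +2.96 psu (deep − shallow).
Δρ/ρ₀ = −αΔT + βΔS = -2.25 × 10⁻⁴ + 2.2496 × 10⁻³ = 2.0246 × 10⁻³, so Δρ ≈ 2.079 kg m⁻³.
N² = (g/ρ₀)·Δρ/Δz = g·(Δρ/ρ₀)/Δz = 9.8 × 2.0246 × 10⁻³ / 38 = 5.2213 × 10⁻⁴ s⁻².
N = √(5.2213 × 10⁻⁴) = 0.022850 rad s⁻¹ → T = 2π/N = 274.98 s ≈ 275 s.

275 s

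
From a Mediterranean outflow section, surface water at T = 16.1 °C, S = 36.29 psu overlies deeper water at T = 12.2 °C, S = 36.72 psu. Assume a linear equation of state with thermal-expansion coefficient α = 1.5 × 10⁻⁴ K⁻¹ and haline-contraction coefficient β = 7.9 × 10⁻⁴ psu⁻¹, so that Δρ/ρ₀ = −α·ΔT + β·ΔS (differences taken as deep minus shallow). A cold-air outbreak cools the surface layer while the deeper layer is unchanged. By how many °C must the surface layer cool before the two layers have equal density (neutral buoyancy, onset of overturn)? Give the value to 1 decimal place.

6.2 °C

Neutral buoyancy requires Δρ = 0, i.e. −α(T_deep − T_surf′) + β(S_deep − S_surf) = 0.
T_surf′ = T_deep − (β/α)·ΔS = 12.2 − (7.9 × 10⁻⁴/1.5 × 10⁻⁴)·(+0.43) = 9.935 °C.
Cooling required: 16.1 − (9.935) = 6.165 °C.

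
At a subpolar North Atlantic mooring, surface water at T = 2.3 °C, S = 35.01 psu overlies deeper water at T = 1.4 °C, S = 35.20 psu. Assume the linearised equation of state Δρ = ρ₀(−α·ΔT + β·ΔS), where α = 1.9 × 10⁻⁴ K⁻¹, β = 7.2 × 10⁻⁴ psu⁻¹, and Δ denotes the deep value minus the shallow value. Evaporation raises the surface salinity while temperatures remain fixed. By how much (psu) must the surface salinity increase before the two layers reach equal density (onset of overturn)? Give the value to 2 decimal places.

Neutral buoyancy requires −α(T_deep − T_surf) + β(S_deep − S_surf′) = 0.
S_surf′ = S_deep − (α/β)·ΔT = 35.20 − (1.9 × 10⁻⁴/7.2 × 10⁻⁴)·(-0.9) = 35.4375 psu.
Increase required: 35.4375 − 35.01 = 0.4275 psu.

0.43 psu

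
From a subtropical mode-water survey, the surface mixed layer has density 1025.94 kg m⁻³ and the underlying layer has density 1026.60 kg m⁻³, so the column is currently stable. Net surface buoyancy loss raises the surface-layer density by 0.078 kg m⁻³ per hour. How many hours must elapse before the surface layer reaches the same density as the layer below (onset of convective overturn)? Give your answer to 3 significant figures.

8.46 hours

Density deficit of the surface layer: 1026.60 − 1025.94 = 0.66 kg m⁻³.
Required change = 0.66 / 0.078 = 8.46 hours.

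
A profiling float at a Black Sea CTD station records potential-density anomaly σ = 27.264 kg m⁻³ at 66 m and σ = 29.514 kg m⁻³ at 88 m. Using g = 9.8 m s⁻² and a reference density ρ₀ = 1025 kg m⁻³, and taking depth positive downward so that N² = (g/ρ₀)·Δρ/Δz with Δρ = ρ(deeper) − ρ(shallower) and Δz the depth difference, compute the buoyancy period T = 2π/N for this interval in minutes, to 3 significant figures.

Δρ = 1029.514 − 1027.264 = 2.250 kg m⁻³ over Δz = 88 − 66 = 22 m.
N² = (9.8/1025) × (2.250/22) = 9.7783 × 10⁻⁴ s⁻².
N = √(9.7783 × 10⁻⁴) = 0.031270 rad s⁻¹, so T = 2π/N = 200.93 s = 3.3488 min ≈ 3.35 min.

3.35 min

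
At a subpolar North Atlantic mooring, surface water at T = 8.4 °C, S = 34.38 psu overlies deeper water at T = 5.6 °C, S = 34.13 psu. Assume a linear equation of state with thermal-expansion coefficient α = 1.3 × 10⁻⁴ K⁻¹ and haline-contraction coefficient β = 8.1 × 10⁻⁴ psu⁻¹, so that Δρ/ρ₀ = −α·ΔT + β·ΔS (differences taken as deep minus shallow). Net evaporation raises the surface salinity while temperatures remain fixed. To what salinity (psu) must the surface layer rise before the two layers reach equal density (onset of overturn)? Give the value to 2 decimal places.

Neutral buoyancy requires −α(T_deep − T_surf) + β(S_deep − S_surf′) = 0.
S_surf′ = S_deep − (α/β)·ΔT = 34.13 − (1.3 × 10⁻⁴/8.1 × 10⁻⁴)·(-2.8) = 34.5794 psu.
Increase required: 34.5794 − 34.38 = 0.1994 psu.

34.58 psu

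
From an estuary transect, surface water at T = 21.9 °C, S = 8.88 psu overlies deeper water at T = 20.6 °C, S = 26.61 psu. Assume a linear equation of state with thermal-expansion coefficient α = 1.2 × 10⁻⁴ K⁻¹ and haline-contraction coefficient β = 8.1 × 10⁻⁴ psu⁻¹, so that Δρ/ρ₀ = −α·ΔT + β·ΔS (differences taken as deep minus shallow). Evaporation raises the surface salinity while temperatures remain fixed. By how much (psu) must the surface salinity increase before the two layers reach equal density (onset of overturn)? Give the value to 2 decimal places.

Neutral buoyancy requires −α(T_deep − T_surf) + β(S_deep − S_surf′) = 0.
S_surf′ = S_deep − (α/β)·ΔT = 26.61 − (1.2 × 10⁻⁴/8.1 × 10⁻⁴)·(-1.3) = 26.8026 psu.
Increase required: 26.8026 − 8.88 = 17.9226 psu.

17.92 psu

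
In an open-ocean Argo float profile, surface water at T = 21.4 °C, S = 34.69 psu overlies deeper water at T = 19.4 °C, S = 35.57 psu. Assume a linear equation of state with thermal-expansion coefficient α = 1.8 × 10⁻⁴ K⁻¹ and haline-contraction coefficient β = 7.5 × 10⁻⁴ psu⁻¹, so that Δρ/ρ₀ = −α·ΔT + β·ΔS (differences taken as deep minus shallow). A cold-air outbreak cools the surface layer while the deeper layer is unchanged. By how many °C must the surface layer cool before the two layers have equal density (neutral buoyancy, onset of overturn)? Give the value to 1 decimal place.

5.7 °C

Neutral buoyancy requires Δρ = 0, i.e. −α(T_deep − T_surf′) + β(S_deep − S_surf) = 0.
T_surf′ = T_deep − (β/α)·ΔS = 19.4 − (7.5 × 10⁻⁴/1.8 × 10⁻⁴)·(+0.88) = 15.733 °C.
Cooling required: 21.4 − (15.733) = 5.667 °C.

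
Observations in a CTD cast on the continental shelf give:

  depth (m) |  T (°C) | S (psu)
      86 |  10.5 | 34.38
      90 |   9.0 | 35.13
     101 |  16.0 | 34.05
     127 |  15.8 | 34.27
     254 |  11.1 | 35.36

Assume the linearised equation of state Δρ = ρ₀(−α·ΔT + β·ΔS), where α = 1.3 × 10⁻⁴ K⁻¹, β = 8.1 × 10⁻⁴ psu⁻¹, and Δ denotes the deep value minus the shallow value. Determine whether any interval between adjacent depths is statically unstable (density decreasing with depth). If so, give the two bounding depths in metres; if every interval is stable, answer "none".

90–101 m

Evaluate Δρ/ρ₀ = −αΔT + βΔS across each adjacent pair:
  86–90 m: −αΔT+βΔS = −(1.3 × 10⁻⁴)(-1.5)+(8.1 × 10⁻⁴)(+0.75) = 8.0 × 10⁻⁴ → stable
  90–101 m: −αΔT+βΔS = −(1.3 × 10⁻⁴)(+7.0)+(8.1 × 10⁻⁴)(-1.08) = -1.8 × 10⁻³ → UNSTABLE
  101–127 m: −αΔT+βΔS = −(1.3 × 10⁻⁴)(-0.2)+(8.1 × 10⁻⁴)(+0.22) = 2.0 × 10⁻⁴ → stable
  127–254 m: −αΔT+βΔS = −(1.3 × 10⁻⁴)(-4.7)+(8.1 × 10⁻⁴)(+1.09) = 1.5 × 10⁻³ → stable
The 90–101 m interval has Δρ < 0: lighter water underlies denser water.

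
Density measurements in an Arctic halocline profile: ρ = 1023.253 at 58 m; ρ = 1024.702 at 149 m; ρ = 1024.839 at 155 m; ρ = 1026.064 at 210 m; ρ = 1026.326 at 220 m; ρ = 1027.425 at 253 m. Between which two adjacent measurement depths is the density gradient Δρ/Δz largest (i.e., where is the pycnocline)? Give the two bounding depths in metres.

220–253 m

Compute the density gradient over each adjacent pair:
  58–149 m: Δρ/Δz = 1.449/91 = 0.016 kg m⁻⁴
  149–155 m: Δρ/Δz = 0.137/6 = 0.023 kg m⁻⁴
  155–210 m: Δρ/Δz = 1.225/55 = 0.022 kg m⁻⁴
  210–220 m: Δρ/Δz = 0.262/10 = 0.026 kg m⁻⁴
  220–253 m: Δρ/Δz = 1.099/33 = 0.033 kg m⁻⁴
The largest gradient is in the 220–253 m interval — the pycnocline.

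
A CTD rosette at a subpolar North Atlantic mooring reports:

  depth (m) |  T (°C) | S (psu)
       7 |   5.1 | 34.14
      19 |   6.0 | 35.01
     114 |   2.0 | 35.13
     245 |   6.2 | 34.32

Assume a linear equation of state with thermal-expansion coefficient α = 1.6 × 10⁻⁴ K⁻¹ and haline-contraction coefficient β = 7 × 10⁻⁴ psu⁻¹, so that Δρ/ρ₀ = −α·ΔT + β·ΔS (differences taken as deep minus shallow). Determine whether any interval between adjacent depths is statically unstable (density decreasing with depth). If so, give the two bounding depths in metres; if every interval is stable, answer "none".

114–245 m

Evaluate Δρ/ρ₀ = −αΔT + βΔS across each adjacent pair:
  7–19 m: −αΔT+βΔS = −(1.6 × 10⁻⁴)(+0.9)+(7 × 10⁻⁴)(+0.87) = 4.6 × 10⁻⁴ → stable
  19–114 m: −αΔT+βΔS = −(1.6 × 10⁻⁴)(-4.0)+(7 × 10⁻⁴)(+0.12) = 7.2 × 10⁻⁴ → stable
  114–245 m: −αΔT+βΔS = −(1.6 × 10⁻⁴)(+4.2)+(7 × 10⁻⁴)(-0.81) = -1.2 × 10⁻³ → UNSTABLE
The 114–245 m interval has Δρ < 0: lighter water underlies denser water.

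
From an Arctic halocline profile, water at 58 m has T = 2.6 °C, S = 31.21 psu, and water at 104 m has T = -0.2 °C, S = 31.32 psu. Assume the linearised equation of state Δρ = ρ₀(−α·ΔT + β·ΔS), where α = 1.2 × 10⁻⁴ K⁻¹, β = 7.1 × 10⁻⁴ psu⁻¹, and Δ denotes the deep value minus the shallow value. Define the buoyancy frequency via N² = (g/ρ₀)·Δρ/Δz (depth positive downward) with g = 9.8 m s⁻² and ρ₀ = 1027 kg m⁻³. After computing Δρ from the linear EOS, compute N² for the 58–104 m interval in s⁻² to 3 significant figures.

8.82 × 10⁻⁵ s⁻²

ΔT = -2.8 K, ΔS = +0.11 psu (deep − shallow).
Δρ/ρ₀ = −αΔT + βΔS = 3.36 × 10⁻⁴ + 7.81 × 10⁻⁵ = 4.141 × 10⁻⁴, so Δρ ≈ 0.4253 kg m⁻³.
N² = (g/ρ₀)·Δρ/Δz = g·(Δρ/ρ₀)/Δz = 9.8 × 4.141 × 10⁻⁴ / 46 = 8.8221 × 10⁻⁵ s⁻² ≈ 8.82 × 10⁻⁵ s⁻².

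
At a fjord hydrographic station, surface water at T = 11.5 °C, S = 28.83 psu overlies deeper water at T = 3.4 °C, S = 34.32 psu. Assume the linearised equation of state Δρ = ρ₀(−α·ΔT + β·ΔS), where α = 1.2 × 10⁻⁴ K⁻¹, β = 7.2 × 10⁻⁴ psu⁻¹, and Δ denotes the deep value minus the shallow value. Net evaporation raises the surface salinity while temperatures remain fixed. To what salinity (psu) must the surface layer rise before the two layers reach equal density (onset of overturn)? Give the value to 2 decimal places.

35.67 psu

Neutral buoyancy requires −α(T_deep − T_surf) + β(S_deep − S_surf′) = 0.
S_surf′ = S_deep − (α/β)·ΔT = 34.32 − (1.2 × 10⁻⁴/7.2 × 10⁻⁴)·(-8.1) = 35.6700 psu.
Increase required: 35.6700 − 28.83 = 6.8400 psu.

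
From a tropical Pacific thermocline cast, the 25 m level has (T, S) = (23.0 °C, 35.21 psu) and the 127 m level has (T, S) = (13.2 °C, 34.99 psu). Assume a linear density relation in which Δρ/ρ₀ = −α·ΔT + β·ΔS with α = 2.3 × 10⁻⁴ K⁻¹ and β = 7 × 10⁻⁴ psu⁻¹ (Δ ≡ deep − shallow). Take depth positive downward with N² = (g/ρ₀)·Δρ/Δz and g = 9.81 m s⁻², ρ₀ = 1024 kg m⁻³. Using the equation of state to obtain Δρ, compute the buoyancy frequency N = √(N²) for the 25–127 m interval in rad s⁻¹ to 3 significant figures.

0.0142 rad s⁻¹

ΔT = -9.8 K, ΔS = -0.22 psu (deep − shallow).
Δρ/ρ₀ = −αΔT + βΔS = 2.254 × 10⁻³ − 1.54 × 10⁻⁴ = 2.10 × 10⁻³, so Δρ ≈ 2.150 kg m⁻³.
N² = (g/ρ₀)·Δρ/Δz = g·(Δρ/ρ₀)/Δz = 9.81 × 2.10 × 10⁻³ / 102 = 2.0197 × 10⁻⁴ s⁻².
N = √(2.0197 × 10⁻⁴) = 0.014212 rad s⁻¹ ≈ 0.0142 rad s⁻¹.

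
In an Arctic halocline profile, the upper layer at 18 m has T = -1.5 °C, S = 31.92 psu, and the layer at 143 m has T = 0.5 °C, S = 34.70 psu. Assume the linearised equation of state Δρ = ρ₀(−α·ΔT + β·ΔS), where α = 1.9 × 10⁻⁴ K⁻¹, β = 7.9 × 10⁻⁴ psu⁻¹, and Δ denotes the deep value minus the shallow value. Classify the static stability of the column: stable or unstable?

ΔT = 0.5 − -1.5 = +2.0 K and ΔS = 34.70 − 31.92 = +2.78 psu (deep − shallow).
−αΔT = -3.80 × 10⁻⁴; βΔS = 2.1962 × 10⁻³; sum Δρ/ρ₀ = 1.8162 × 10⁻³.
Δρ/ρ₀ > 0, so Δρ > 0: deeper water is denser → statically stable.

stable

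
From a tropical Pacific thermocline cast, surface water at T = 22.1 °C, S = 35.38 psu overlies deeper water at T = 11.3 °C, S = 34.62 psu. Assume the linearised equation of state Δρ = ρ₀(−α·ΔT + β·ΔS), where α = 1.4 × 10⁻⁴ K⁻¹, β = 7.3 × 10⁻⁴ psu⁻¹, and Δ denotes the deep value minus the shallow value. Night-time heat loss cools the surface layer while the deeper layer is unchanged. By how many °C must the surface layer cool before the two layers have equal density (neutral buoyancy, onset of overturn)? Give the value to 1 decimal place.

Neutral buoyancy requires Δρ = 0, i.e. −α(T_deep − T_surf′) + β(S_deep − S_surf) = 0.
T_surf′ = T_deep − (β/α)·ΔS = 11.3 − (7.3 × 10⁻⁴/1.4 × 10⁻⁴)·(-0.76) = 15.263 °C.
Cooling required: 22.1 − (15.263) = 6.837 °C.

6.8 °C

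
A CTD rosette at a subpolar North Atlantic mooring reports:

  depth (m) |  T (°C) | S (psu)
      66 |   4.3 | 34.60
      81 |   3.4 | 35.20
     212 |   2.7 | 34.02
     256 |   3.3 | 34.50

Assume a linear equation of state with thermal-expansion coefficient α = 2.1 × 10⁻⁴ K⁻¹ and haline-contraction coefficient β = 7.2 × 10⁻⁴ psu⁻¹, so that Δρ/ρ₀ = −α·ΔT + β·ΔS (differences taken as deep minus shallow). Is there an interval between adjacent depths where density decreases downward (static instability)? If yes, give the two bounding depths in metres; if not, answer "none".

81–212 m

Evaluate Δρ/ρ₀ = −αΔT + βΔS across each adjacent pair:
  66–81 m: −αΔT+βΔS = −(2.1 × 10⁻⁴)(-0.9)+(7.2 × 10⁻⁴)(+0.60) = 6.2 × 10⁻⁴ → stable
  81–212 m: −αΔT+βΔS = −(2.1 × 10⁻⁴)(-0.7)+(7.2 × 10⁻⁴)(-1.18) = -7.0 × 10⁻⁴ → UNSTABLE
  212–256 m: −αΔT+βΔS = −(2.1 × 10⁻⁴)(+0.6)+(7.2 × 10⁻⁴)(+0.48) = 2.2 × 10⁻⁴ → stable
The 81–212 m interval has Δρ < 0: lighter water underlies denser water.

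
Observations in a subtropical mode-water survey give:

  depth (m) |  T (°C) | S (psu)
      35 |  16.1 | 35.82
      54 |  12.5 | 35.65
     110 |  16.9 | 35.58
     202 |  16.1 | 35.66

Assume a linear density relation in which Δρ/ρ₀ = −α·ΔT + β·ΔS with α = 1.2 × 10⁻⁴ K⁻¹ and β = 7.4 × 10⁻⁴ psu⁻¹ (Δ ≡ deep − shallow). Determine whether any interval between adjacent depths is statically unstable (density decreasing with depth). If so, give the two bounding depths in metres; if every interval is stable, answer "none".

54–110 m

Evaluate Δρ/ρ₀ = −αΔT + βΔS across each adjacent pair:
  35–54 m: −αΔT+βΔS = −(1.2 × 10⁻⁴)(-3.6)+(7.4 × 10⁻⁴)(-0.17) = 3.1 × 10⁻⁴ → stable
  54–110 m: −αΔT+βΔS = −(1.2 × 10⁻⁴)(+4.4)+(7.4 × 10⁻⁴)(-0.07) = -5.8 × 10⁻⁴ → UNSTABLE
  110–202 m: −αΔT+βΔS = −(1.2 × 10⁻⁴)(-0.8)+(7.4 × 10⁻⁴)(+0.08) = 1.6 × 10⁻⁴ → stable
The 54–110 m interval has Δρ < 0: lighter water underlies denser water.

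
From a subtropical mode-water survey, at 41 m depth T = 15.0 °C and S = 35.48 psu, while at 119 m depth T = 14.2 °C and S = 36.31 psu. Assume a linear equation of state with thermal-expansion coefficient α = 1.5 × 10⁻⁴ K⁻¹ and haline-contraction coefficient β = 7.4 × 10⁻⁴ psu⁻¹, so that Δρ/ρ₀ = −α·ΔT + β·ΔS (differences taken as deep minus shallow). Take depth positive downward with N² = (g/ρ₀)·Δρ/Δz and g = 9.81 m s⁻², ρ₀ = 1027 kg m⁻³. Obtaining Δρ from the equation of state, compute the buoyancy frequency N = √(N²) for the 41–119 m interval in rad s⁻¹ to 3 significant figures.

ΔT = -0.8 K, ΔS = +0.83 psu (deep − shallow).
Δρ/ρ₀ = −αΔT + βΔS = 1.20 × 10⁻⁴ + 6.142 × 10⁻⁴ = 7.342 × 10⁻⁴, so Δρ ≈ 0.7540 kg m⁻³.
N² = (g/ρ₀)·Δρ/Δz = g·(Δρ/ρ₀)/Δz = 9.81 × 7.342 × 10⁻⁴ / 78 = 9.2340 × 10⁻⁵ s⁻².
N = √(9.2340 × 10⁻⁵) = 9.6094 × 10⁻³ rad s⁻¹ ≈ 9.61 × 10⁻³ rad s⁻¹.

9.61 × 10⁻³ rad s⁻¹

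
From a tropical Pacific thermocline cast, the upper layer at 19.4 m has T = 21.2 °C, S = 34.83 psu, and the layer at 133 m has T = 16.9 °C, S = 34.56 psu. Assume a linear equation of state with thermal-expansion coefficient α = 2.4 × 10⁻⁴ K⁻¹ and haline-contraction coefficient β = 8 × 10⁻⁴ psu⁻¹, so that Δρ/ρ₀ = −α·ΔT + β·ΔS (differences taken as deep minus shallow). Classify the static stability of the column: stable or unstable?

stable

ΔT = 16.9 − 21.2 = -4.3 K and ΔS = 34.56 − 34.83 = -0.27 psu (deep − shallow).
−αΔT = 1.032 × 10⁻³; βΔS = -2.16 × 10⁻⁴; sum Δρ/ρ₀ = 8.16 × 10⁻⁴.
Δρ/ρ₀ > 0, so Δρ > 0: deeper water is denser → statically stable.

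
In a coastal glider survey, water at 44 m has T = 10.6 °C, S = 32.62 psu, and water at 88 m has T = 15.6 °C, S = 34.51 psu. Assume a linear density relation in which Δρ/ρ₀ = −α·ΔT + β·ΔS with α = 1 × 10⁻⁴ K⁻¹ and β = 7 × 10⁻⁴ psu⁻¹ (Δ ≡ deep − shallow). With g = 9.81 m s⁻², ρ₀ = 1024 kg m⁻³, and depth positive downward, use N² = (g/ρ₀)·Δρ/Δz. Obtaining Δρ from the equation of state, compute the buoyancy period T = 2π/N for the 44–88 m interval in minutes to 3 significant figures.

7.73 min

ΔT = +5.0 K, ΔS = +1.89 psu (deep − shallow).
Δρ/ρ₀ = −αΔT + βΔS = -5.00 × 10⁻⁴ + 1.323 × 10⁻³ = 8.23 × 10⁻⁴, so Δρ ≈ 0.8428 kg m⁻³.
N² = (g/ρ₀)·Δρ/Δz = g·(Δρ/ρ₀)/Δz = 9.81 × 8.23 × 10⁻⁴ / 44 = 1.8349 × 10⁻⁴ s⁻².
N = √(1.8349 × 10⁻⁴) = 0.013546 rad s⁻¹ → T = 2π/N = 463.84 s = 7.7307 min ≈ 7.73 min.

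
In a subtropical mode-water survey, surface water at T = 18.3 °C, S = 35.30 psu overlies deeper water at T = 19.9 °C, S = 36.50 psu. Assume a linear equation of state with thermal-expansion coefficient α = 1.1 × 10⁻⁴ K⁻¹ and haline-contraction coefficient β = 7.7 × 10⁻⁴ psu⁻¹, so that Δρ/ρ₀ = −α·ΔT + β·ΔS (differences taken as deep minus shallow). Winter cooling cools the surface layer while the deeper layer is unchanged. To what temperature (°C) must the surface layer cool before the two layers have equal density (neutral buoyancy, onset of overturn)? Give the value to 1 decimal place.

Neutral buoyancy requires Δρ = 0, i.e. −α(T_deep − T_surf′) + β(S_deep − S_surf) = 0.
T_surf′ = T_deep − (β/α)·ΔS = 19.9 − (7.7 × 10⁻⁴/1.1 × 10⁻⁴)·(+1.20) = 11.500 °C.
Cooling required: 18.3 − (11.500) = 6.800 °C.

11.5 °C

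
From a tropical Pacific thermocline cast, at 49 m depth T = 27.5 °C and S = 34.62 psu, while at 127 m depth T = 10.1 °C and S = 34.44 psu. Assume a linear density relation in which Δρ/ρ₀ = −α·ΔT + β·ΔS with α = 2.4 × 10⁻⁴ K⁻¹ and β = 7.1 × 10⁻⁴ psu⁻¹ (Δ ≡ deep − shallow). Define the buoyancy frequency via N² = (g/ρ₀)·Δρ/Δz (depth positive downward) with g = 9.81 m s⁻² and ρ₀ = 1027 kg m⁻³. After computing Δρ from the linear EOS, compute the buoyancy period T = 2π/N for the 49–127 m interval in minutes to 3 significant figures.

ΔT = -17.4 K, ΔS = -0.18 psu (deep − shallow).
Δρ/ρ₀ = −αΔT + βΔS = 4.176 × 10⁻³ − 1.278 × 10⁻⁴ = 4.0482 × 10⁻³, so Δρ ≈ 4.158 kg m⁻³.
N² = (g/ρ₀)·Δρ/Δz = g·(Δρ/ρ₀)/Δz = 9.81 × 4.0482 × 10⁻³ / 78 = 5.0914 × 10⁻⁴ s⁻².
N = √(5.0914 × 10⁻⁴) = 0.022564 rad s⁻¹ → T = 2π/N = 278.46 s = 4.6410 min ≈ 4.64 min.

4.64 min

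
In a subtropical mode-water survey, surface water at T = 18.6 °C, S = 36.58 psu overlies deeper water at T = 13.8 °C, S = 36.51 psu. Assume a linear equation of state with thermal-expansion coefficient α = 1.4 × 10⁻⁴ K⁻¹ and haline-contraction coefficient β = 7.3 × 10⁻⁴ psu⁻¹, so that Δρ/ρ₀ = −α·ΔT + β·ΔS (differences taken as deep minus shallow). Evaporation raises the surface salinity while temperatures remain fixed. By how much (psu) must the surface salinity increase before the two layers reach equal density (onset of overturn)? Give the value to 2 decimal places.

0.85 psu

Neutral buoyancy requires −α(T_deep − T_surf) + β(S_deep − S_surf′) = 0.
S_surf′ = S_deep − (α/β)·ΔT = 36.51 − (1.4 × 10⁻⁴/7.3 × 10⁻⁴)·(-4.8) = 37.4305 psu.
Increase required: 37.4305 − 36.58 = 0.8505 psu.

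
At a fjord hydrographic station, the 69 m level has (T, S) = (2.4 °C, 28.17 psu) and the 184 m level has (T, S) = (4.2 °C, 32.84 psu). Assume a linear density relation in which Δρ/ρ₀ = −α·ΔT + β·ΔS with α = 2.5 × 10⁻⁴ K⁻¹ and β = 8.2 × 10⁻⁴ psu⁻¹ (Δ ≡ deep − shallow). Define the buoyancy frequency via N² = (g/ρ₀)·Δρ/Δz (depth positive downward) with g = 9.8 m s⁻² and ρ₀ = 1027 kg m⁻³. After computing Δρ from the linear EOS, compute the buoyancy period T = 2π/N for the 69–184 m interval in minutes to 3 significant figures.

ΔT = +1.8 K, ΔS = +4.67 psu (deep − shallow).
Δρ/ρ₀ = −αΔT + βΔS = -4.50 × 10⁻⁴ + 3.8294 × 10⁻³ = 3.3794 × 10⁻³, so Δρ ≈ 3.471 kg m⁻³.
N² = (g/ρ₀)·Δρ/Δz = g·(Δρ/ρ₀)/Δz = 9.8 × 3.3794 × 10⁻³ / 115 = 2.8798 × 10⁻⁴ s⁻².
N = √(2.8798 × 10⁻⁴) = 0.016970 rad s⁻¹ → T = 2π/N = 370.25 s = 6.1708 min ≈ 6.17 min.

6.17 min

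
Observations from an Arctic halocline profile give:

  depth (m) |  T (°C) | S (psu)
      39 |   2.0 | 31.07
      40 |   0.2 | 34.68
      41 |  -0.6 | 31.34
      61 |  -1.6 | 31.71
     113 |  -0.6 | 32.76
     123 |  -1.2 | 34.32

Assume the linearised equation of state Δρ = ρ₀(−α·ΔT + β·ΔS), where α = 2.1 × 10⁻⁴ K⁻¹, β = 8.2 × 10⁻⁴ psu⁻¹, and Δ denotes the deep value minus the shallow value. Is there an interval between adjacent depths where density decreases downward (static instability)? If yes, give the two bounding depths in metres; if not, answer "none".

Evaluate Δρ/ρ₀ = −αΔT + βΔS across each adjacent pair:
  39–40 m: −αΔT+βΔS = −(2.1 × 10⁻⁴)(-1.8)+(8.2 × 10⁻⁴)(+3.61) = 3.3 × 10⁻³ → stable
  40–41 m: −αΔT+βΔS = −(2.1 × 10⁻⁴)(-0.8)+(8.2 × 10⁻⁴)(-3.34) = -2.6 × 10⁻³ → UNSTABLE
  41–61 m: −αΔT+βΔS = −(2.1 × 10⁻⁴)(-1.0)+(8.2 × 10⁻⁴)(+0.37) = 5.1 × 10⁻⁴ → stable
  61–113 m: −αΔT+βΔS = −(2.1 × 10⁻⁴)(+1.0)+(8.2 × 10⁻⁴)(+1.05) = 6.5 × 10⁻⁴ → stable
  113–123 m: −αΔT+βΔS = −(2.1 × 10⁻⁴)(-0.6)+(8.2 × 10⁻⁴)(+1.56) = 1.4 × 10⁻³ → stable
The 40–41 m interval has Δρ < 0: lighter water underlies denser water.

40–41 m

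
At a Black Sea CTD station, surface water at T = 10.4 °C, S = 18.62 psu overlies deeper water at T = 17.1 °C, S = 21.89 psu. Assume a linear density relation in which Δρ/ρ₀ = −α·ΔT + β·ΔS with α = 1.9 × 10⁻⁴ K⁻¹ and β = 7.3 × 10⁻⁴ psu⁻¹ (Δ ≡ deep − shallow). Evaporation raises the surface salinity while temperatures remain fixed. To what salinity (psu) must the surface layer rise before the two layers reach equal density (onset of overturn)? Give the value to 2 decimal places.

20.15 psu

Neutral buoyancy requires −α(T_deep − T_surf) + β(S_deep − S_surf′) = 0.
S_surf′ = S_deep − (α/β)·ΔT = 21.89 − (1.9 × 10⁻⁴/7.3 × 10⁻⁴)·(+6.7) = 20.1462 psu.
Increase required: 20.1462 − 18.62 = 1.5262 psu.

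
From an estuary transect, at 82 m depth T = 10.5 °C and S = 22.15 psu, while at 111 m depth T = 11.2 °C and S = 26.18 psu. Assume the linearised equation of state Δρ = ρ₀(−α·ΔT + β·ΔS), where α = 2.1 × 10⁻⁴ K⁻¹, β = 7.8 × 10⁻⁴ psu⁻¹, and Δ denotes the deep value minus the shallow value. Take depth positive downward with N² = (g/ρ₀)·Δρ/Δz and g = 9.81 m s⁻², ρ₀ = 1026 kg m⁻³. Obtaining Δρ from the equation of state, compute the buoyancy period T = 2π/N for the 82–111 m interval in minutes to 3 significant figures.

3.29 min

ΔT = +0.7 K, ΔS = +4.03 psu (deep − shallow).
Δρ/ρ₀ = −αΔT + βΔS = -1.47 × 10⁻⁴ + 3.1434 × 10⁻³ = 2.9964 × 10⁻³, so Δρ ≈ 3.074 kg m⁻³.
N² = (g/ρ₀)·Δρ/Δz = g·(Δρ/ρ₀)/Δz = 9.81 × 2.9964 × 10⁻³ / 29 = 1.0136 × 10⁻³ s⁻².
N = √(1.0136 × 10⁻³) = 0.031837 rad s⁻¹ → T = 2π/N = 197.35 s = 3.2892 min ≈ 3.29 min.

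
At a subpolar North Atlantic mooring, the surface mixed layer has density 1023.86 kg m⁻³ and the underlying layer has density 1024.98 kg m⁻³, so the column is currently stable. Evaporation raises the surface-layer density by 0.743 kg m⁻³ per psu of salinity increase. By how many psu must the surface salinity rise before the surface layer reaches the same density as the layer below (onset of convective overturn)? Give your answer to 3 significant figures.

1.51 psu

Density deficit of the surface layer: 1024.98 − 1023.86 = 1.12 kg m⁻³.
Required change = 1.12 / 0.743 = 1.51 psu.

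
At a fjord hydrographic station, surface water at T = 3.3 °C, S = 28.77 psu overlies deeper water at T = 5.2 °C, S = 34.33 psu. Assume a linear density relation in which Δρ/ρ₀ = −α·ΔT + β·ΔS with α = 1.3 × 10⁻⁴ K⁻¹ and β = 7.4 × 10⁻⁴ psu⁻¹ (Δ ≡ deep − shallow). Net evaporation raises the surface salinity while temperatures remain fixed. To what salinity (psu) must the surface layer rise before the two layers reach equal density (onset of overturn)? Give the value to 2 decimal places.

34.00 psu

Neutral buoyancy requires −α(T_deep − T_surf) + β(S_deep − S_surf′) = 0.
S_surf′ = S_deep − (α/β)·ΔT = 34.33 − (1.3 × 10⁻⁴/7.4 × 10⁻⁴)·(+1.9) = 33.9962 psu.
Increase required: 33.9962 − 28.77 = 5.2262 psu.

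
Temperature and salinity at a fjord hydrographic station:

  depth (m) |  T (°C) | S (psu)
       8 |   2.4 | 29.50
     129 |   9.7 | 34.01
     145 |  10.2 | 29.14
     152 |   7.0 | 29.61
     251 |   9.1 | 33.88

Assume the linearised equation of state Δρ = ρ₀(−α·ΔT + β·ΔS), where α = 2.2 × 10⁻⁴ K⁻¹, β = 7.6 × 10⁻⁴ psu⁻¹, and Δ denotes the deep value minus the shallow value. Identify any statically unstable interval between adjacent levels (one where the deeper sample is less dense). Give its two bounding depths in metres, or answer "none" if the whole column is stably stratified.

Evaluate Δρ/ρ₀ = −αΔT + βΔS across each adjacent pair:
  8–129 m: −αΔT+βΔS = −(2.2 × 10⁻⁴)(+7.3)+(7.6 × 10⁻⁴)(+4.51) = 1.8 × 10⁻³ → stable
  129–145 m: −αΔT+βΔS = −(2.2 × 10⁻⁴)(+0.5)+(7.6 × 10⁻⁴)(-4.87) = -3.8 × 10⁻³ → UNSTABLE
  145–152 m: −αΔT+βΔS = −(2.2 × 10⁻⁴)(-3.2)+(7.6 × 10⁻⁴)(+0.47) = 1.1 × 10⁻³ → stable
  152–251 m: −αΔT+βΔS = −(2.2 × 10⁻⁴)(+2.1)+(7.6 × 10⁻⁴)(+4.27) = 2.8 × 10⁻³ → stable
The 129–145 m interval has Δρ < 0: lighter water underlies denser water.

129–145 m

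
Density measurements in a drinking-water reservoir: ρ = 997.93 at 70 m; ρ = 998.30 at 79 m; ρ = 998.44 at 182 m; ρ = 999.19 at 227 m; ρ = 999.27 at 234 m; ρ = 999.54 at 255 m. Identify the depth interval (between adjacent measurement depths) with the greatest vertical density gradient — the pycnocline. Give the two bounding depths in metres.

Compute the density gradient over each adjacent pair:
  70–79 m: Δρ/Δz = 0.37/9 = 0.041 kg m⁻⁴
  79–182 m: Δρ/Δz = 0.14/103 = 1.4 × 10⁻³ kg m⁻⁴
  182–227 m: Δρ/Δz = 0.75/45 = 0.017 kg m⁻⁴
  227–234 m: Δρ/Δz = 0.08/7 = 0.011 kg m⁻⁴
  234–255 m: Δρ/Δz = 0.27/21 = 0.013 kg m⁻⁴
The largest gradient is in the 70–79 m interval — the pycnocline.

70–79 m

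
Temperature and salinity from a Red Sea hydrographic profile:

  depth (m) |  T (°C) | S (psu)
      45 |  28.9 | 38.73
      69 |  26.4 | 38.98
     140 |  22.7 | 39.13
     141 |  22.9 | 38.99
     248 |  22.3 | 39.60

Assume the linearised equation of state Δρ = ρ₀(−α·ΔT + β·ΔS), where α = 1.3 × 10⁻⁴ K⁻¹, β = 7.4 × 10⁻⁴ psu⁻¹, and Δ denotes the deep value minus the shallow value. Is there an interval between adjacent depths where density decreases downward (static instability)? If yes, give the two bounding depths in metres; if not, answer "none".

Evaluate Δρ/ρ₀ = −αΔT + βΔS across each adjacent pair:
  45–69 m: −αΔT+βΔS = −(1.3 × 10⁻⁴)(-2.5)+(7.4 × 10⁻⁴)(+0.25) = 5.1 × 10⁻⁴ → stable
  69–140 m: −αΔT+βΔS = −(1.3 × 10⁻⁴)(-3.7)+(7.4 × 10⁻⁴)(+0.15) = 5.9 × 10⁻⁴ → stable
  140–141 m: −αΔT+βΔS = −(1.3 × 10⁻⁴)(+0.2)+(7.4 × 10⁻⁴)(-0.14) = -1.3 × 10⁻⁴ → UNSTABLE
  141–248 m: −αΔT+βΔS = −(1.3 × 10⁻⁴)(-0.6)+(7.4 × 10⁻⁴)(+0.61) = 5.3 × 10⁻⁴ → stable
The 140–141 m interval has Δρ < 0: lighter water underlies denser water.

140–141 m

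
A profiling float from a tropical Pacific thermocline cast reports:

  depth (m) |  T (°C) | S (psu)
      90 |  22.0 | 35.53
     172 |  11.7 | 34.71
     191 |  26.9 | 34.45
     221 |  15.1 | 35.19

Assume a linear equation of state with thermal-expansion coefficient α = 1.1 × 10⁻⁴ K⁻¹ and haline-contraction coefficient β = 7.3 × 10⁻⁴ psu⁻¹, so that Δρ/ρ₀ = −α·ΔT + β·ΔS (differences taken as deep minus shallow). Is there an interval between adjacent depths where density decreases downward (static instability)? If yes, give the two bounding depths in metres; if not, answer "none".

172–191 m

Evaluate Δρ/ρ₀ = −αΔT + βΔS across each adjacent pair:
  90–172 m: −αΔT+βΔS = −(1.1 × 10⁻⁴)(-10.3)+(7.3 × 10⁻⁴)(-0.82) = 5.3 × 10⁻⁴ → stable
  172–191 m: −αΔT+βΔS = −(1.1 × 10⁻⁴)(+15.2)+(7.3 × 10⁻⁴)(-0.26) = -1.9 × 10⁻³ → UNSTABLE
  191–221 m: −αΔT+βΔS = −(1.1 × 10⁻⁴)(-11.8)+(7.3 × 10⁻⁴)(+0.74) = 1.8 × 10⁻³ → stable
The 172–191 m interval has Δρ < 0: lighter water underlies denser water.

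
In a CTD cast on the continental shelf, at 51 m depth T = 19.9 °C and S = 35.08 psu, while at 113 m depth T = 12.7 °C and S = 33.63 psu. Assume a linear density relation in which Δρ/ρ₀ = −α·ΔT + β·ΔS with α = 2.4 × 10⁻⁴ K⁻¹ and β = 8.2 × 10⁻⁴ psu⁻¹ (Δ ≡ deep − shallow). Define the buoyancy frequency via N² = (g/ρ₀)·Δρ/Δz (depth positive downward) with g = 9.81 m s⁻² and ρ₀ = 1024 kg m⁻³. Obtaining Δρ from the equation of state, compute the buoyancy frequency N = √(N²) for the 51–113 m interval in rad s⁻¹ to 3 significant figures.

9.23 × 10⁻³ rad s⁻¹

ΔT = -7.2 K, ΔS = -1.45 psu (deep − shallow).
Δρ/ρ₀ = −αΔT + βΔS = 1.728 × 10⁻³ − 1.189 × 10⁻³ = 5.39 × 10⁻⁴, so Δρ ≈ 0.5519 kg m⁻³.
N² = (g/ρ₀)·Δρ/Δz = g·(Δρ/ρ₀)/Δz = 9.81 × 5.39 × 10⁻⁴ / 62 = 8.5284 × 10⁻⁵ s⁻².
N = √(8.5284 × 10⁻⁵) = 9.2349 × 10⁻³ rad s⁻¹ ≈ 9.23 × 10⁻³ rad s⁻¹.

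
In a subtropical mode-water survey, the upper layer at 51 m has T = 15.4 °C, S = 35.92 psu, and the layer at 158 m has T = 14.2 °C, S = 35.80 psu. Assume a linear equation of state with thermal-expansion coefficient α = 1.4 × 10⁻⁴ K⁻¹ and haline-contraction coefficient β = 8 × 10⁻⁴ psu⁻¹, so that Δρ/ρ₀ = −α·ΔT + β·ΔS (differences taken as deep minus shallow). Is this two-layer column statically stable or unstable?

stable

ΔT = 14.2 − 15.4 = -1.2 K and ΔS = 35.80 − 35.92 = -0.12 psu (deep − shallow).
−αΔT = 1.68 × 10⁻⁴; βΔS = -9.60 × 10⁻⁵; sum Δρ/ρ₀ = 7.20 × 10⁻⁵.
Δρ/ρ₀ > 0, so Δρ > 0: deeper water is denser → statically stable.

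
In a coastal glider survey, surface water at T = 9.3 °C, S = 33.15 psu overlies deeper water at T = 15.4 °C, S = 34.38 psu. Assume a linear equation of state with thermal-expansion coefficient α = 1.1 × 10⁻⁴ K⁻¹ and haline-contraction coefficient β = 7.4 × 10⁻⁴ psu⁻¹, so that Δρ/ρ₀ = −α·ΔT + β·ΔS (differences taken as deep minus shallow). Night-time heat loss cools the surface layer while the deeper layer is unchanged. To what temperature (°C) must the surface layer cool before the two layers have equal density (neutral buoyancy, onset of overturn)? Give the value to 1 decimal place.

7.1 °C

Neutral buoyancy requires Δρ = 0, i.e. −α(T_deep − T_surf′) + β(S_deep − S_surf) = 0.
T_surf′ = T_deep − (β/α)·ΔS = 15.4 − (7.4 × 10⁻⁴/1.1 × 10⁻⁴)·(+1.23) = 7.125 °C.
Cooling required: 9.3 − (7.125) = 2.175 °C.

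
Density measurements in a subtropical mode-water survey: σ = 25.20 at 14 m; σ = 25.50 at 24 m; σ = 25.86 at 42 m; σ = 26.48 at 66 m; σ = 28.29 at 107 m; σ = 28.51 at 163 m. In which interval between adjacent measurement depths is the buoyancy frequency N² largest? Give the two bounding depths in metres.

Compute the density gradient over each adjacent pair:
  14–24 m: Δρ/Δz = 0.30/10 = 0.030 kg m⁻⁴
  24–42 m: Δρ/Δz = 0.36/18 = 0.020 kg m⁻⁴
  42–66 m: Δρ/Δz = 0.62/24 = 0.026 kg m⁻⁴
  66–107 m: Δρ/Δz = 1.81/41 = 0.044 kg m⁻⁴
  107–163 m: Δρ/Δz = 0.22/56 = 3.9 × 10⁻³ kg m⁻⁴
The largest gradient is in the 66–107 m interval — the pycnocline.

66–107 m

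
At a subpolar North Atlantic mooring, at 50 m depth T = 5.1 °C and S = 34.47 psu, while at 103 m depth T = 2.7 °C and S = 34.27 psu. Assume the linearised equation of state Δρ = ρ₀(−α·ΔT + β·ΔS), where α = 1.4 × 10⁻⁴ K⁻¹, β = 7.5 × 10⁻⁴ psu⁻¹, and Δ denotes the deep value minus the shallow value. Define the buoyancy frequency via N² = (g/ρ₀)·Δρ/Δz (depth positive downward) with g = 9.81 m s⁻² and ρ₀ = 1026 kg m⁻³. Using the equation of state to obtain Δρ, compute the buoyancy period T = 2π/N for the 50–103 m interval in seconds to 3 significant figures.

1.07 × 10³ s

ΔT = -2.4 K, ΔS = -0.20 psu (deep − shallow).
Δρ/ρ₀ = −αΔT + βΔS = 3.36 × 10⁻⁴ − 1.50 × 10⁻⁴ = 1.86 × 10⁻⁴, so Δρ ≈ 0.1908 kg m⁻³.
N² = (g/ρ₀)·Δρ/Δz = g·(Δρ/ρ₀)/Δz = 9.81 × 1.86 × 10⁻⁴ / 53 = 3.4428 × 10⁻⁵ s⁻².
N = √(3.4428 × 10⁻⁵) = 5.8675 × 10⁻³ rad s⁻¹ → T = 2π/N = 1.0708 × 10³ s ≈ 1.07 × 10³ s.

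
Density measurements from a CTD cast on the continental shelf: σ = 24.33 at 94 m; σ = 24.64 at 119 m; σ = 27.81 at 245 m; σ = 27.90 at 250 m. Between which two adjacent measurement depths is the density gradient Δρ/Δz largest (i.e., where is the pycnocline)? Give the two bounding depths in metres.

119–245 m

Compute the density gradient over each adjacent pair:
  94–119 m: Δρ/Δz = 0.31/25 = 0.012 kg m⁻⁴
  119–245 m: Δρ/Δz = 3.17/126 = 0.025 kg m⁻⁴
  245–250 m: Δρ/Δz = 0.09/5 = 0.018 kg m⁻⁴
The largest gradient is in the 119–245 m interval — the pycnocline.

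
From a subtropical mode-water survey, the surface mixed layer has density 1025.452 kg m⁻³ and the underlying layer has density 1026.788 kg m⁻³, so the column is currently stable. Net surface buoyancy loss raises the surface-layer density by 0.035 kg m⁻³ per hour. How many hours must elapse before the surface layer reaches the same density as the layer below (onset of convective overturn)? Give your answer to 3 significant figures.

Density deficit of the surface layer: 1026.788 − 1025.452 = 1.336 kg m⁻³.
Required change = 1.336 / 0.035 = 38.2 hours.

38.2 hours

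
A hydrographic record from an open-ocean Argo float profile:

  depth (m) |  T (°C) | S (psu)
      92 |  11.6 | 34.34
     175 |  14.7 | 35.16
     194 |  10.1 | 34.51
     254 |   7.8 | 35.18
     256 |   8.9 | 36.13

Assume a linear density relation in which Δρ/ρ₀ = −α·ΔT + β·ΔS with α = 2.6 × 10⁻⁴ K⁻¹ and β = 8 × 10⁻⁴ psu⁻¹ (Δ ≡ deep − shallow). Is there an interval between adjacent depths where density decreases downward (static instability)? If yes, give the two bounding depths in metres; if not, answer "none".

92–175 m

Evaluate Δρ/ρ₀ = −αΔT + βΔS across each adjacent pair:
  92–175 m: −αΔT+βΔS = −(2.6 × 10⁻⁴)(+3.1)+(8 × 10⁻⁴)(+0.82) = -1.5 × 10⁻⁴ → UNSTABLE
  175–194 m: −αΔT+βΔS = −(2.6 × 10⁻⁴)(-4.6)+(8 × 10⁻⁴)(-0.65) = 6.8 × 10⁻⁴ → stable
  194–254 m: −αΔT+βΔS = −(2.6 × 10⁻⁴)(-2.3)+(8 × 10⁻⁴)(+0.67) = 1.1 × 10⁻³ → stable
  254–256 m: −αΔT+βΔS = −(2.6 × 10⁻⁴)(+1.1)+(8 × 10⁻⁴)(+0.95) = 4.7 × 10⁻⁴ → stable
The 92–175 m interval has Δρ < 0: lighter water underlies denser water.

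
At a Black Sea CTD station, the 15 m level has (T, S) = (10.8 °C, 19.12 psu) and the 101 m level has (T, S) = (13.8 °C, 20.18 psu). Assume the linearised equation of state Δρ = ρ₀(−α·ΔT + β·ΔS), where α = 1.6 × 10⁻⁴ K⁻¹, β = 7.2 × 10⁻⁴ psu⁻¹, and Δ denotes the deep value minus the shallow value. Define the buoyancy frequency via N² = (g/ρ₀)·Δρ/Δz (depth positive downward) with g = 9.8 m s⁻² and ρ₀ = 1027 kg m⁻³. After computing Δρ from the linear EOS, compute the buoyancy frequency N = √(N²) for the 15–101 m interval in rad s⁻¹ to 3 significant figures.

5.68 × 10⁻³ rad s⁻¹

ΔT = +3.0 K, ΔS = +1.06 psu (deep − shallow).
Δρ/ρ₀ = −αΔT + βΔS = -4.80 × 10⁻⁴ + 7.632 × 10⁻⁴ = 2.832 × 10⁻⁴, so Δρ ≈ 0.2908 kg m⁻³.
N² = (g/ρ₀)·Δρ/Δz = g·(Δρ/ρ₀)/Δz = 9.8 × 2.832 × 10⁻⁴ / 86 = 3.2272 × 10⁻⁵ s⁻².
N = √(3.2272 × 10⁻⁵) = 5.6808 × 10⁻³ rad s⁻¹ ≈ 5.68 × 10⁻³ rad s⁻¹.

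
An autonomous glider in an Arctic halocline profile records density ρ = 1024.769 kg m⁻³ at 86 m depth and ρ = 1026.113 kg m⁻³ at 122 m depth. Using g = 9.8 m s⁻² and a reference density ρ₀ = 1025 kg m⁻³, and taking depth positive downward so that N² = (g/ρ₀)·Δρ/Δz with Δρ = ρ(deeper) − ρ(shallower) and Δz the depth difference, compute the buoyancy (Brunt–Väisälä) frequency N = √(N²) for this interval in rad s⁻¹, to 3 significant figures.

Δρ = 1026.113 − 1024.769 = 1.344 kg m⁻³ over Δz = 122 − 86 = 36 m.
N² = (9.8/1025) × (1.344/36) = 3.5694 × 10⁻⁴ s⁻².
N = √(3.5694 × 10⁻⁴) = 0.018893 rad s⁻¹ ≈ 0.0189 rad s⁻¹.

0.0189 rad s⁻¹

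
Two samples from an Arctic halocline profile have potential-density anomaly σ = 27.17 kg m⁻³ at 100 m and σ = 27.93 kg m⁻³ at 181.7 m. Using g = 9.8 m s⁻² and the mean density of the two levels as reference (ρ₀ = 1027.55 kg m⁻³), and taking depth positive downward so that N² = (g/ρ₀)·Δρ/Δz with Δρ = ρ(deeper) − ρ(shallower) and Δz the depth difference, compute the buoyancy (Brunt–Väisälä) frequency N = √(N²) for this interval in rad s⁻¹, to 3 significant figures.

Δρ = 1027.93 − 1027.17 = 0.76 kg m⁻³ over Δz = 181.7 − 100 = 81.7 m.
N² = (9.8/1027.55) × (0.76/81.7) = 8.8719 × 10⁻⁵ s⁻².
N = √(8.8719 × 10⁻⁵) = 9.4191 × 10⁻³ rad s⁻¹ ≈ 9.42 × 10⁻³ rad s⁻¹.
N² > 0, so the interval is statically stable.

9.42 × 10⁻³ rad s⁻¹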